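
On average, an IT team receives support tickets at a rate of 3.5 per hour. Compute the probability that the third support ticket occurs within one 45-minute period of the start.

0.4878

Over the interval, μ = 3.5 × 0.75 = 2.625 (a 45-minute period = 0.75 hours).
The third arrival falls in the interval iff at least 3 events occur there: P(S_3 ≤ t) = P(N ≥ 3) = 1 − P(N ≤ 2) ≈ 0.4878.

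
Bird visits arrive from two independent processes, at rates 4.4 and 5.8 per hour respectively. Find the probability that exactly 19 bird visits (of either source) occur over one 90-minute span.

0.0602

Independent Poisson processes superpose: combined rate λ = 4.4 + 5.8 = 10.2 per hour.
Over the interval, μ = 10.2 × 1.5 = 15.3 (a 90-minute span = 1.5 hours).
P(N = 19) = e^(−15.3) · 15.3^19/19! ≈ 0.0602.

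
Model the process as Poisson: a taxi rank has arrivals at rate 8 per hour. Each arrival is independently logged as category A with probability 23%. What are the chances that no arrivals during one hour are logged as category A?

Thinning: the arrivals that are logged as category A themselves form a Poisson process with rate 0.23 × 8 = 1.84 per hour.
So μ = 1.84.
P(N = 0) = e^(−1.84) · 1.84^0/0! ≈ 0.1588.

0.1588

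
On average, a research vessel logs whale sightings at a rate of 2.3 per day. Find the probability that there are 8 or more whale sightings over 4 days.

0.6990

Over the interval, μ = 2.3 × 4 = 9.2 (4 days).
P(N ≥ 8) = 1 − P(N ≤ 7) = 1 − Σ_{j=0}^{7} e^(−μ) μ^j/j! ≈ 0.6990.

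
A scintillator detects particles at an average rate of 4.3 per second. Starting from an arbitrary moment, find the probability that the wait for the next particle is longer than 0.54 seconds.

0.0981

The wait for the next event is exponential with rate λ = 4.3 per second.
P(T > 0.54) = e^(−λt) = e^(−4.3 × 0.54) = e^(−2.322) ≈ 0.0981.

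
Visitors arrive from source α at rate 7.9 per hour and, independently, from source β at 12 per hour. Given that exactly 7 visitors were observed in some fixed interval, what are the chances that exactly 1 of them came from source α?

Given the total, each event is independently from source α with probability p = λ_α/(λ_α+λ_β) = 7.9/19.9 ≈ 0.3970.
So K ~ Binomial(7, 7.9/19.9): P(K = 1) = C(7,1) · (7.9/19.9)^1 · (12/19.9)^6 ≈ 0.1336.

0.1336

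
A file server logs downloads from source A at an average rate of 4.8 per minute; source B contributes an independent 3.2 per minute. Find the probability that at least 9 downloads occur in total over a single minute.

Independent Poisson processes superpose: combined rate λ = 4.8 + 3.2 = 8 per minute.
So μ = 8.
P(N ≥ 9) = 1 − P(N ≤ 8) ≈ 0.4075.

0.4075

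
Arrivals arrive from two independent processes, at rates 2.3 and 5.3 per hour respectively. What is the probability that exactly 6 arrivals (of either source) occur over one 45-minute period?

0.1594

Independent Poisson processes superpose: combined rate λ = 2.3 + 5.3 = 7.6 per hour.
Over the interval, μ = 7.6 × 0.75 = 5.7 (a 45-minute period = 0.75 hours).
P(N = 6) = e^(−5.7) · 5.7^6/6! ≈ 0.1594.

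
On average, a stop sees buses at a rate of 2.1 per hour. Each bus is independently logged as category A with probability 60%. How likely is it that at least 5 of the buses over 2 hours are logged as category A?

Thinning: the buses that are logged as category A themselves form a Poisson process with rate 0.6 × 2.1 = 1.26 per hour.
Over the interval, μ = 1.26 × 2 = 2.52 (2 hours).
P(N ≥ 5) = 1 − P(N ≤ 4) ≈ 0.1115.

0.1115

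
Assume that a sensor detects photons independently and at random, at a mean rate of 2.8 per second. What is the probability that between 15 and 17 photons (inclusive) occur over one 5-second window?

Over the interval, μ = 2.8 × 5 = 14 (a 5-second window = 5 seconds).
P(15 ≤ N ≤ 17) = Σ_{j=15}^{17} e^(−14) · 14^j/j! ≈ 0.2568.

0.2568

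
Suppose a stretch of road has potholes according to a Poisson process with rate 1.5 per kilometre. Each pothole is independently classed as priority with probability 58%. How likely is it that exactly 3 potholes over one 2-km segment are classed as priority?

0.1541

Thinning: the potholes that are classed as priority themselves form a Poisson process with rate 0.58 × 1.5 = 0.87 per kilometre.
Over the interval, μ = 0.87 × 2 = 1.74 (a 2-km segment = 2 kilometres).
P(N = 3) = e^(−1.74) · 1.74^3/3! ≈ 0.1541.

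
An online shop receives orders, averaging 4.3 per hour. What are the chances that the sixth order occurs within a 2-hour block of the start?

0.8578

Over the interval, μ = 4.3 × 2 = 8.6 (a 2-hour block = 2 hours).
The sixth arrival falls in the interval iff at least 6 events occur there: P(S_6 ≤ t) = P(N ≥ 6) = 1 − P(N ≤ 5) ≈ 0.8578.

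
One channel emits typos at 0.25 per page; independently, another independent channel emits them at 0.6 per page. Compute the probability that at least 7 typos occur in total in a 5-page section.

Independent Poisson processes superpose: combined rate λ = 0.25 + 0.6 = 0.85 per page.
Over the interval, μ = 0.85 × 5 = 4.25 (a 5-page section = 5 pages).
P(N ≥ 7) = 1 − P(N ≤ 6) ≈ 0.1383.

0.1383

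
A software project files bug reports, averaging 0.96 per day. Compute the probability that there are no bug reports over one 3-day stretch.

Over the interval, μ = 0.96 × 3 = 2.88 (a 3-day stretch = 3 days).
P(N = 0) = e^(−μ) μ^0/0! = e^(−2.88) · 2.88^0/1 ≈ 0.0561.

0.0561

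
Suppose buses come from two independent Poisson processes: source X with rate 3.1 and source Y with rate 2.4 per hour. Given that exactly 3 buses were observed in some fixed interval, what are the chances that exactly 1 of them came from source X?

Given the total, each event is independently from source X with probability p = λ_X/(λ_X+λ_Y) = 3.1/5.5 ≈ 0.5636.
So K ~ Binomial(3, 3.1/5.5): P(K = 1) = C(3,1) · (3.1/5.5)^1 · (2.4/5.5)^2 ≈ 0.3220.

0.3220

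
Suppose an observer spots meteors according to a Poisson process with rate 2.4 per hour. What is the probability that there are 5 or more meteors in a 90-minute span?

Over the interval, μ = 2.4 × 1.5 = 3.6 (a 90-minute span = 1.5 hours).
P(N ≥ 5) = 1 − P(N ≤ 4) = 1 − Σ_{j=0}^{4} e^(−μ) μ^j/j! ≈ 0.2936.

0.2936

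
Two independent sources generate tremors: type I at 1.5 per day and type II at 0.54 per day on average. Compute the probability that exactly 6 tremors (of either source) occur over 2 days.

Independent Poisson processes superpose: combined rate λ = 1.5 + 0.54 = 2.04 per day.
Over the interval, μ = 2.04 × 2 = 4.08 (2 days).
P(N = 6) = e^(−4.08) · 4.08^6/6! ≈ 0.1083.

0.1083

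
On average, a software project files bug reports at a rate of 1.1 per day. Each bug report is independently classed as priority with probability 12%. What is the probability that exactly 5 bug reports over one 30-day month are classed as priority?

0.1547

Thinning: the bug reports that are classed as priority themselves form a Poisson process with rate 0.12 × 1.1 = 0.132 per day.
Over the interval, μ = 0.132 × 30 = 3.96 (a 30-day month = 30 days).
P(N = 5) = e^(−3.96) · 3.96^5/5! ≈ 0.1547.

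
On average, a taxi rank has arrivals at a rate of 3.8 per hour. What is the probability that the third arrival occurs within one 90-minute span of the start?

Over the interval, μ = 3.8 × 1.5 = 5.7 (a 90-minute span = 1.5 hours).
The third arrival falls in the interval iff at least 3 events occur there: P(S_3 ≤ t) = P(N ≥ 3) = 1 − P(N ≤ 2) ≈ 0.9232.

0.9232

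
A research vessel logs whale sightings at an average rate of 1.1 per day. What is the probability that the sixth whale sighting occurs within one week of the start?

0.7797

Over the interval, μ = 1.1 × 7 = 7.7 (a week = 7 days).
The sixth arrival falls in the interval iff at least 6 events occur there: P(S_6 ≤ t) = P(N ≥ 6) = 1 − P(N ≤ 5) ≈ 0.7797.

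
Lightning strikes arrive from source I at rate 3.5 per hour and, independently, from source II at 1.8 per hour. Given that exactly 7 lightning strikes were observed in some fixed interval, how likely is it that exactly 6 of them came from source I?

0.1972

Given the total, each event is independently from source I with probability p = λ_I/(λ_I+λ_II) = 3.5/5.3 ≈ 0.6604.
So K ~ Binomial(7, 3.5/5.3): P(K = 6) = C(7,6) · (3.5/5.3)^6 · (1.8/5.3)^1 ≈ 0.1972.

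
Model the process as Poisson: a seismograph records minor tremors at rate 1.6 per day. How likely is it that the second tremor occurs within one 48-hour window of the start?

Over the interval, μ = 1.6 × 2 = 3.2 (a 48-hour window = 2 days).
The second arrival falls in the interval iff at least 2 events occur there: P(S_2 ≤ t) = P(N ≥ 2) = 1 − P(N ≤ 1) ≈ 0.8288.

0.8288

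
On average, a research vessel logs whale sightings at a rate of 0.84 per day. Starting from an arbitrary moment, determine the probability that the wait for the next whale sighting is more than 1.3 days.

0.3355

The wait for the next event is exponential with rate λ = 0.84 per day.
P(T > 1.3) = e^(−λt) = e^(−0.84 × 1.3) = e^(−1.092) ≈ 0.3355.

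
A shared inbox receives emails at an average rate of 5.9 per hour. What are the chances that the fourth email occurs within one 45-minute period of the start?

0.6449

Over the interval, μ = 5.9 × 0.75 = 4.425 (a 45-minute period = 0.75 hours).
The fourth arrival falls in the interval iff at least 4 events occur there: P(S_4 ≤ t) = P(N ≥ 4) = 1 − P(N ≤ 3) ≈ 0.6449.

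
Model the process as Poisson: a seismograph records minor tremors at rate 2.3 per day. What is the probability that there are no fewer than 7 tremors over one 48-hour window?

0.1820

Over the interval, μ = 2.3 × 2 = 4.6 (a 48-hour window = 2 days).
P(N ≥ 7) = 1 − P(N ≤ 6) = 1 − Σ_{j=0}^{6} e^(−μ) μ^j/j! ≈ 0.1820.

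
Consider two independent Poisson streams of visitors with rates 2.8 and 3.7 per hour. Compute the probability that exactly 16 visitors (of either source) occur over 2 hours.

0.0719

Independent Poisson processes superpose: combined rate λ = 2.8 + 3.7 = 6.5 per hour.
Over the interval, μ = 6.5 × 2 = 13 (2 hours).
P(N = 16) = e^(−13) · 13^16/16! ≈ 0.0719.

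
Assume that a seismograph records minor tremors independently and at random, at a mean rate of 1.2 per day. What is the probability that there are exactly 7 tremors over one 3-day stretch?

Over the interval, μ = 1.2 × 3 = 3.6 (a 3-day stretch = 3 days).
P(N = 7) = e^(−μ) μ^7/7! = e^(−3.6) · 3.6^7/5040 ≈ 0.0425.

0.0425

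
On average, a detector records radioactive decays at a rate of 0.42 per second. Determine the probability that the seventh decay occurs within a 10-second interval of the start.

Over the interval, μ = 0.42 × 10 = 4.2 (a 10-second interval = 10 seconds).
The seventh arrival falls in the interval iff at least 7 events occur there: P(S_7 ≤ t) = P(N ≥ 7) = 1 − P(N ≤ 6) ≈ 0.1325.

0.1325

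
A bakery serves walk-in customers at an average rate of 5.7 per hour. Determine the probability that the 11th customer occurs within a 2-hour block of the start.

0.5869

Over the interval, μ = 5.7 × 2 = 11.4 (a 2-hour block = 2 hours).
The 11th arrival falls in the interval iff at least 11 events occur there: P(S_11 ≤ t) = P(N ≥ 11) = 1 − P(N ≤ 10) ≈ 0.5869.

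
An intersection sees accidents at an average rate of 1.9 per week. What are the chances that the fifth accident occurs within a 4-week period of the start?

Over the interval, μ = 1.9 × 4 = 7.6 (a 4-week period = 4 weeks).
The fifth arrival falls in the interval iff at least 5 events occur there: P(S_5 ≤ t) = P(N ≥ 5) = 1 − P(N ≤ 4) ≈ 0.8751.

0.8751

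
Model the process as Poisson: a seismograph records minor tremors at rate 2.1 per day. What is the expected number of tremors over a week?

14.7

E[N] = λt = 2.1 × 7 = 14.7 (a week = 7 days).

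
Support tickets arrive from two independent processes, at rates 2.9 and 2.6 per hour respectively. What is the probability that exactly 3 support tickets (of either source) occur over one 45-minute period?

0.1891

Independent Poisson processes superpose: combined rate λ = 2.9 + 2.6 = 5.5 per hour.
Over the interval, μ = 5.5 × 0.75 = 4.125 (a 45-minute period = 0.75 hours).
P(N = 3) = e^(−4.125) · 4.125^3/3! ≈ 0.1891.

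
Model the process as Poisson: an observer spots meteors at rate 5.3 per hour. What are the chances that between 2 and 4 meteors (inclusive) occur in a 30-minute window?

Over the interval, μ = 5.3 × 0.5 = 2.65 (a 30-minute window = 0.5 hours).
P(2 ≤ N ≤ 4) = Σ_{j=2}^{4} e^(−2.65) · 2.65^j/j! ≈ 0.6124.

0.6124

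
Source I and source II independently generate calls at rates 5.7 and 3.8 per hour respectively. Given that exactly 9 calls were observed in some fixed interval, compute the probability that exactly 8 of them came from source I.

0.0605

Given the total, each event is independently from source I with probability p = λ_I/(λ_I+λ_II) = 5.7/9.5 = 0.6000.
So K ~ Binomial(9, 5.7/9.5): P(K = 8) = C(9,8) · (5.7/9.5)^8 · (3.8/9.5)^1 ≈ 0.0605.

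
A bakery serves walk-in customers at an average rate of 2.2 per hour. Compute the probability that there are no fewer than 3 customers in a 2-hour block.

Over the interval, μ = 2.2 × 2 = 4.4 (a 2-hour block = 2 hours).
P(N ≥ 3) = 1 − P(N ≤ 2) = 1 − Σ_{j=0}^{2} e^(−μ) μ^j/j! ≈ 0.8149.

0.8149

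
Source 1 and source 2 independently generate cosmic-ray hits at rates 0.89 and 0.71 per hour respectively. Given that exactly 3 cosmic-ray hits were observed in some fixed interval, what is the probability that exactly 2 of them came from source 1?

Given the total, each event is independently from source 1 with probability p = λ_1/(λ_1+λ_2) = 0.89/1.6 ≈ 0.5563.
So K ~ Binomial(3, 0.89/1.6): P(K = 2) = C(3,2) · (0.89/1.6)^2 · (0.71/1.6)^1 ≈ 0.4119.

0.4119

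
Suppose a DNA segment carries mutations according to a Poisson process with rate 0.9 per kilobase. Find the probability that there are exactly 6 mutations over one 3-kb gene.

0.0362

Over the interval, μ = 0.9 × 3 = 2.7 (a 3-kb gene = 3 kilobases).
P(N = 6) = e^(−μ) μ^6/6! = e^(−2.7) · 2.7^6/720 ≈ 0.0362.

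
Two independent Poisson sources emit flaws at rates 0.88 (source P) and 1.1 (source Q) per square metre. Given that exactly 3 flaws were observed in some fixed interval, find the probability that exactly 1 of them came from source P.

Given the total, each event is independently from source P with probability p = λ_P/(λ_P+λ_Q) = 0.88/1.98 ≈ 0.4444.
So K ~ Binomial(3, 0.88/1.98): P(K = 1) = C(3,1) · (0.88/1.98)^1 · (1.1/1.98)^2 ≈ 0.4115.

0.4115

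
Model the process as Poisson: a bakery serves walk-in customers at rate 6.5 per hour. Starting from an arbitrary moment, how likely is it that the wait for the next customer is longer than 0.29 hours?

0.1518

The wait for the next event is exponential with rate λ = 6.5 per hour.
P(T > 0.29) = e^(−λt) = e^(−6.5 × 0.29) = e^(−1.885) ≈ 0.1518.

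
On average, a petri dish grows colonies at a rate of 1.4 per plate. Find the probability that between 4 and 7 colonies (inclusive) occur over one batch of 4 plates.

0.6064

Over the interval, μ = 1.4 × 4 = 5.6 (a batch of 4 plates = 4 plates).
P(4 ≤ N ≤ 7) = Σ_{j=4}^{7} e^(−5.6) · 5.6^j/j! ≈ 0.6064.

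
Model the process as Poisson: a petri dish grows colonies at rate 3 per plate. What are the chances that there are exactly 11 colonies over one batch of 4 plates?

0.1144

Over the interval, μ = 3 × 4 = 12 (a batch of 4 plates = 4 plates).
P(N = 11) = e^(−μ) μ^11/11! = e^(−12) · 12^11/39916800 ≈ 0.1144.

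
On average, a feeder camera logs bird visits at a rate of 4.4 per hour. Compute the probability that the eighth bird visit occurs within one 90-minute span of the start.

0.3419

Over the interval, μ = 4.4 × 1.5 = 6.6 (a 90-minute span = 1.5 hours).
The eighth arrival falls in the interval iff at least 8 events occur there: P(S_8 ≤ t) = P(N ≥ 8) = 1 − P(N ≤ 7) ≈ 0.3419.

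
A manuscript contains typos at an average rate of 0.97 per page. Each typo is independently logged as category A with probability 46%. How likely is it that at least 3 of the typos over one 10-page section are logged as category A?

Thinning: the typos that are logged as category A themselves form a Poisson process with rate 0.46 × 0.97 = 0.4462 per page.
Over the interval, μ = 0.4462 × 10 = 4.462 (a 10-page section = 10 pages).
P(N ≥ 3) = 1 − P(N ≤ 2) ≈ 0.8221.

0.8221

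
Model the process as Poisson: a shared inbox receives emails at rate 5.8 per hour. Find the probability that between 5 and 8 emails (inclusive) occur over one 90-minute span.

0.4298

Over the interval, μ = 5.8 × 1.5 = 8.7 (a 90-minute span = 1.5 hours).
P(5 ≤ N ≤ 8) = Σ_{j=5}^{8} e^(−8.7) · 8.7^j/j! ≈ 0.4298.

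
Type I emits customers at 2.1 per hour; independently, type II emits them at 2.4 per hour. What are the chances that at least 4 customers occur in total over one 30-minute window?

0.1906

Independent Poisson processes superpose: combined rate λ = 2.1 + 2.4 = 4.5 per hour.
Over the interval, μ = 4.5 × 0.5 = 2.25 (a 30-minute window = 0.5 hours).
P(N ≥ 4) = 1 − P(N ≤ 3) ≈ 0.1906.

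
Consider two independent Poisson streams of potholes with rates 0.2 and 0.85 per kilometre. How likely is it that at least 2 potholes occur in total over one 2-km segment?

Independent Poisson processes superpose: combined rate λ = 0.2 + 0.85 = 1.05 per kilometre.
Over the interval, μ = 1.05 × 2 = 2.1 (a 2-km segment = 2 kilometres).
P(N ≥ 2) = 1 − P(N ≤ 1) ≈ 0.6204.

0.6204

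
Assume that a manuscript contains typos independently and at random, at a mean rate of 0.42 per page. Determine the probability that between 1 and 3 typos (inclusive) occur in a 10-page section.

0.3804

Over the interval, μ = 0.42 × 10 = 4.2 (a 10-page section = 10 pages).
P(1 ≤ N ≤ 3) = Σ_{j=1}^{3} e^(−4.2) · 4.2^j/j! ≈ 0.3804.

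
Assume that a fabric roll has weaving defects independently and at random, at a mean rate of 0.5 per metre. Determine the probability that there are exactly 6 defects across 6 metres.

0.0504

Over the interval, μ = 0.5 × 6 = 3 (6 metres).
P(N = 6) = e^(−μ) μ^6/6! = e^(−3) · 3^6/720 ≈ 0.0504.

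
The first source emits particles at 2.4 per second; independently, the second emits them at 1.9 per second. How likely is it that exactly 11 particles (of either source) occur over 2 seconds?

Independent Poisson processes superpose: combined rate λ = 2.4 + 1.9 = 4.3 per second.
Over the interval, μ = 4.3 × 2 = 8.6 (2 seconds).
P(N = 11) = e^(−8.6) · 8.6^11/11! ≈ 0.0878.

0.0878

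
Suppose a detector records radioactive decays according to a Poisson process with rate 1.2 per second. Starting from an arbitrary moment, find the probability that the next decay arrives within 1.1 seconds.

Inter-arrival times are exponential with rate λ = 1.2 per second.
P(T ≤ 1.1) = 1 − e^(−λt) = 1 − e^(−1.2 × 1.1) = 1 − e^(−1.32) ≈ 0.7329.

0.7329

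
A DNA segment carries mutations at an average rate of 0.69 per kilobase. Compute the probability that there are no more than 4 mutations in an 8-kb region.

Over the interval, μ = 0.69 × 8 = 5.52 (an 8-kb region = 8 kilobases).
P(N ≤ 4) = Σ_{j=0}^{4} e^(−μ) μ^j/j! ≈ 0.3544.

0.3544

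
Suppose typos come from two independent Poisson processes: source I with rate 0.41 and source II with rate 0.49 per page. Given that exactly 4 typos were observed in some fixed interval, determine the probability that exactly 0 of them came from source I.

0.0879

Given the total, each event is independently from source I with probability p = λ_I/(λ_I+λ_II) = 0.41/0.9 ≈ 0.4556.
So K ~ Binomial(4, 0.41/0.9): P(K = 0) = C(4,0) · (0.41/0.9)^0 · (0.49/0.9)^4 ≈ 0.0879.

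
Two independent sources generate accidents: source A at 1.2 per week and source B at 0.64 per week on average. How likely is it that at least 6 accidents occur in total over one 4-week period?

0.7429

Independent Poisson processes superpose: combined rate λ = 1.2 + 0.64 = 1.84 per week.
Over the interval, μ = 1.84 × 4 = 7.36 (a 4-week period = 4 weeks).
P(N ≥ 6) = 1 − P(N ≤ 5) ≈ 0.7429.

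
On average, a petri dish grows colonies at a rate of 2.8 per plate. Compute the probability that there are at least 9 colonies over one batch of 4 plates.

Over the interval, μ = 2.8 × 4 = 11.2 (a batch of 4 plates = 4 plates).
P(N ≥ 9) = 1 − P(N ≤ 8) = 1 − Σ_{j=0}^{8} e^(−μ) μ^j/j! ≈ 0.7853.

0.7853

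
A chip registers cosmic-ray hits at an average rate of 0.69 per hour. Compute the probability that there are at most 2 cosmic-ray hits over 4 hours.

0.4790

Over the interval, μ = 0.69 × 4 = 2.76 (4 hours).
P(N ≤ 2) = Σ_{j=0}^{2} e^(−μ) μ^j/j! ≈ 0.4790.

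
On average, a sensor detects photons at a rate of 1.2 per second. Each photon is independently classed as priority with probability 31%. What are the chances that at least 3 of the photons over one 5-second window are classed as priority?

0.2855

Thinning: the photons that are classed as priority themselves form a Poisson process with rate 0.31 × 1.2 = 0.372 per second.
Over the interval, μ = 0.372 × 5 = 1.86 (a 5-second window = 5 seconds).
P(N ≥ 3) = 1 − P(N ≤ 2) ≈ 0.2855.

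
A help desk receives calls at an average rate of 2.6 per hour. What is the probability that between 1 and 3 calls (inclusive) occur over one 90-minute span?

Over the interval, μ = 2.6 × 1.5 = 3.9 (a 90-minute span = 1.5 hours).
P(1 ≤ N ≤ 3) = Σ_{j=1}^{3} e^(−3.9) · 3.9^j/j! ≈ 0.4330.

0.4330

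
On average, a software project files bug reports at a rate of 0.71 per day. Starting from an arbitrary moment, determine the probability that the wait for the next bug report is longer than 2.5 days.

The wait for the next event is exponential with rate λ = 0.71 per day.
P(T > 2.5) = e^(−λt) = e^(−0.71 × 2.5) = e^(−1.775) ≈ 0.1695.

0.1695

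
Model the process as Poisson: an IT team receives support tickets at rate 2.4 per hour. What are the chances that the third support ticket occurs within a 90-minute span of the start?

0.6973

Over the interval, μ = 2.4 × 1.5 = 3.6 (a 90-minute span = 1.5 hours).
The third arrival falls in the interval iff at least 3 events occur there: P(S_3 ≤ t) = P(N ≥ 3) = 1 − P(N ≤ 2) ≈ 0.6973.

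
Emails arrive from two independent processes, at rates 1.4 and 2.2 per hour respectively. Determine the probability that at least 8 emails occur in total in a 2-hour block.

Independent Poisson processes superpose: combined rate λ = 1.4 + 2.2 = 3.6 per hour.
Over the interval, μ = 3.6 × 2 = 7.2 (a 2-hour block = 2 hours).
P(N ≥ 8) = 1 − P(N ≤ 7) ≈ 0.4311.

0.4311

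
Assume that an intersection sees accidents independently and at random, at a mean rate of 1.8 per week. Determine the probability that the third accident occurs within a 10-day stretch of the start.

0.4744

Over the interval, μ = 1.8 × 10/7 ≈ 2.57143 (a 10-day stretch = 10/7 weeks).
The third arrival falls in the interval iff at least 3 events occur there: P(S_3 ≤ t) = P(N ≥ 3) = 1 − P(N ≤ 2) ≈ 0.4744.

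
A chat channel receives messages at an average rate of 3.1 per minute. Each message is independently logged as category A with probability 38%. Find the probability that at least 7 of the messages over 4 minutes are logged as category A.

Thinning: the messages that are logged as category A themselves form a Poisson process with rate 0.38 × 3.1 = 1.178 per minute.
Over the interval, μ = 1.178 × 4 = 4.712 (4 minutes).
P(N ≥ 7) = 1 − P(N ≤ 6) ≈ 0.1970.

0.1970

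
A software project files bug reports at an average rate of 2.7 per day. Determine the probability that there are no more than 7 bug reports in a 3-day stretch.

0.4391

Over the interval, μ = 2.7 × 3 = 8.1 (a 3-day stretch = 3 days).
P(N ≤ 7) = Σ_{j=0}^{7} e^(−μ) μ^j/j! ≈ 0.4391.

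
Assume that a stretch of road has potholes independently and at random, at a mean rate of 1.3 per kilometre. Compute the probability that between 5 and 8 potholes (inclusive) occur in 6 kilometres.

Over the interval, μ = 1.3 × 6 = 7.8 (6 kilometres).
P(5 ≤ N ≤ 8) = Σ_{j=5}^{8} e^(−7.8) · 7.8^j/j! ≈ 0.5088.

0.5088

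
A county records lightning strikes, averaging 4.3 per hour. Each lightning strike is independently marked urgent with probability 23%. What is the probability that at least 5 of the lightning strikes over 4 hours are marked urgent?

0.3626

Thinning: the lightning strikes that are marked urgent themselves form a Poisson process with rate 0.23 × 4.3 = 0.989 per hour.
Over the interval, μ = 0.989 × 4 = 3.956 (4 hours).
P(N ≥ 5) = 1 − P(N ≤ 4) ≈ 0.3626.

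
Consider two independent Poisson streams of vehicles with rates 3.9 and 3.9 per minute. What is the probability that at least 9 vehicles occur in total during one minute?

Independent Poisson processes superpose: combined rate λ = 3.9 + 3.9 = 7.8 per minute.
So μ = 7.8.
P(N ≥ 9) = 1 − P(N ≤ 8) ≈ 0.3796.

0.3796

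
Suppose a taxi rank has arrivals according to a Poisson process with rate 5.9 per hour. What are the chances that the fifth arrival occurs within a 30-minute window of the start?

Over the interval, μ = 5.9 × 0.5 = 2.95 (a 30-minute window = 0.5 hours).
The fifth arrival falls in the interval iff at least 5 events occur there: P(S_5 ≤ t) = P(N ≥ 5) = 1 − P(N ≤ 4) ≈ 0.1764.

0.1764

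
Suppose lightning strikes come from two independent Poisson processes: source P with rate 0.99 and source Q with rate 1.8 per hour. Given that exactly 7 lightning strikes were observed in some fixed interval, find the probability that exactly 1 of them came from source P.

Given the total, each event is independently from source P with probability p = λ_P/(λ_P+λ_Q) = 0.99/2.79 ≈ 0.3548.
So K ~ Binomial(7, 0.99/2.79): P(K = 1) = C(7,1) · (0.99/2.79)^1 · (1.8/2.79)^6 ≈ 0.1791.

0.1791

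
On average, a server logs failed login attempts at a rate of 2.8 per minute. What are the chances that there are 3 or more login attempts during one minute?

0.5305

With mean μ = 2.8 per minute,
P(N ≥ 3) = 1 − P(N ≤ 2) = 1 − Σ_{j=0}^{2} e^(−μ) μ^j/j! ≈ 0.5305.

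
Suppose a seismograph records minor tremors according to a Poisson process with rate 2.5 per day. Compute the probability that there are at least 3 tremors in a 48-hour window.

0.8753

Over the interval, μ = 2.5 × 2 = 5 (a 48-hour window = 2 days).
P(N ≥ 3) = 1 − P(N ≤ 2) = 1 − Σ_{j=0}^{2} e^(−μ) μ^j/j! ≈ 0.8753.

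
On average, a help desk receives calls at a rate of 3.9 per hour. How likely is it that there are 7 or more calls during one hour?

With mean μ = 3.9 per hour,
P(N ≥ 7) = 1 − P(N ≤ 6) = 1 − Σ_{j=0}^{6} e^(−μ) μ^j/j! ≈ 0.1005.

0.1005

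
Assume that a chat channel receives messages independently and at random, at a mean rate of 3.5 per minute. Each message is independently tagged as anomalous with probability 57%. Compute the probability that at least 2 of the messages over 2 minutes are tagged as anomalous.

Thinning: the messages that are tagged as anomalous themselves form a Poisson process with rate 0.57 × 3.5 = 1.995 per minute.
Over the interval, μ = 1.995 × 2 = 3.99 (2 minutes).
P(N ≥ 2) = 1 − P(N ≤ 1) ≈ 0.9077.

0.9077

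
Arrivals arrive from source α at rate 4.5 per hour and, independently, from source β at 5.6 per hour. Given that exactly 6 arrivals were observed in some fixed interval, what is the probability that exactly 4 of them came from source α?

Given the total, each event is independently from source α with probability p = λ_α/(λ_α+λ_β) = 4.5/10.1 ≈ 0.4455.
So K ~ Binomial(6, 4.5/10.1): P(K = 4) = C(6,4) · (4.5/10.1)^4 · (5.6/10.1)^2 ≈ 0.1817.

0.1817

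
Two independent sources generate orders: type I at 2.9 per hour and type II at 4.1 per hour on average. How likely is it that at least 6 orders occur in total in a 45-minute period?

0.4278

Independent Poisson processes superpose: combined rate λ = 2.9 + 4.1 = 7 per hour.
Over the interval, μ = 7 × 0.75 = 5.25 (a 45-minute period = 0.75 hours).
P(N ≥ 6) = 1 − P(N ≤ 5) ≈ 0.4278.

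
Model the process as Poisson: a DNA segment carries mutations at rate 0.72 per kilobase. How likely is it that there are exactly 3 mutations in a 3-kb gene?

0.1937

Over the interval, μ = 0.72 × 3 = 2.16 (a 3-kb gene = 3 kilobases).
P(N = 3) = e^(−μ) μ^3/3! = e^(−2.16) · 2.16^3/6 ≈ 0.1937.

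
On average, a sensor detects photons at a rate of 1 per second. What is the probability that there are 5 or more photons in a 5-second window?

Over the interval, μ = 1 × 5 = 5 (a 5-second window = 5 seconds).
P(N ≥ 5) = 1 − P(N ≤ 4) = 1 − Σ_{j=0}^{4} e^(−μ) μ^j/j! ≈ 0.5595.

0.5595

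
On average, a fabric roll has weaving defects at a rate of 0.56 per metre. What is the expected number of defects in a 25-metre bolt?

E[N] = λt = 0.56 × 25 = 14 (a 25-metre bolt = 25 metres).

14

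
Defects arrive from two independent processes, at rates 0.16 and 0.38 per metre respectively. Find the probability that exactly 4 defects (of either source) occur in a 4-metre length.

0.1046

Independent Poisson processes superpose: combined rate λ = 0.16 + 0.38 = 0.54 per metre.
Over the interval, μ = 0.54 × 4 = 2.16 (a 4-metre length = 4 metres).
P(N = 4) = e^(−2.16) · 2.16^4/4! ≈ 0.1046.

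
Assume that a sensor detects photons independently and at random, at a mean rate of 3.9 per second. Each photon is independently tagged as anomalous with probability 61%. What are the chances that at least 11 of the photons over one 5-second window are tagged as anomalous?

0.6417

Thinning: the photons that are tagged as anomalous themselves form a Poisson process with rate 0.61 × 3.9 = 2.379 per second.
Over the interval, μ = 2.379 × 5 = 11.895 (a 5-second window = 5 seconds).
P(N ≥ 11) = 1 − P(N ≤ 10) ≈ 0.6417.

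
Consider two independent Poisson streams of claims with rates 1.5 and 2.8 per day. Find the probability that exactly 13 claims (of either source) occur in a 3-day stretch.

Independent Poisson processes superpose: combined rate λ = 1.5 + 2.8 = 4.3 per day.
Over the interval, μ = 4.3 × 3 = 12.9 (a 3-day stretch = 3 days).
P(N = 13) = e^(−12.9) · 12.9^13/13! ≈ 0.1099.

0.1099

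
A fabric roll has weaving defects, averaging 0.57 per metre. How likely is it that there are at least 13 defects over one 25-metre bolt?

Over the interval, μ = 0.57 × 25 = 14.25 (a 25-metre bolt = 25 metres).
P(N ≥ 13) = 1 − P(N ≤ 12) = 1 − Σ_{j=0}^{12} e^(−μ) μ^j/j! ≈ 0.6657.

0.6657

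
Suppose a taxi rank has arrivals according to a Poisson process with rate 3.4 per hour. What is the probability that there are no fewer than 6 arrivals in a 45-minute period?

0.0454

Over the interval, μ = 3.4 × 0.75 = 2.55 (a 45-minute period = 0.75 hours).
P(N ≥ 6) = 1 − P(N ≤ 5) = 1 − Σ_{j=0}^{5} e^(−μ) μ^j/j! ≈ 0.0454.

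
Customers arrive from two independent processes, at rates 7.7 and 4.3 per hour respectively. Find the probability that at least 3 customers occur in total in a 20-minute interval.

Independent Poisson processes superpose: combined rate λ = 7.7 + 4.3 = 12 per hour.
Over the interval, μ = 12 × 1/3 = 4 (a 20-minute interval = 1/3 hours).
P(N ≥ 3) = 1 − P(N ≤ 2) ≈ 0.7619.

0.7619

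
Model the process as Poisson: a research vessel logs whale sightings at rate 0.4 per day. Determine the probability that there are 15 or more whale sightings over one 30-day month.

0.2280

Over the interval, μ = 0.4 × 30 = 12 (a 30-day month = 30 days).
P(N ≥ 15) = 1 − P(N ≤ 14) = 1 − Σ_{j=0}^{14} e^(−μ) μ^j/j! ≈ 0.2280.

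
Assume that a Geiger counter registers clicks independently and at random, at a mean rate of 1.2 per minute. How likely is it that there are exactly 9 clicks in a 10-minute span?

0.0874

Over the interval, μ = 1.2 × 10 = 12 (a 10-minute span = 10 minutes).
P(N = 9) = e^(−μ) μ^9/9! = e^(−12) · 12^9/362880 ≈ 0.0874.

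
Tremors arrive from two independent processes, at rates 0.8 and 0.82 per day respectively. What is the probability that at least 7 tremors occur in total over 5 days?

0.6987

Independent Poisson processes superpose: combined rate λ = 0.8 + 0.82 = 1.62 per day.
Over the interval, μ = 1.62 × 5 = 8.1 (5 days).
P(N ≥ 7) = 1 − P(N ≤ 6) ≈ 0.6987.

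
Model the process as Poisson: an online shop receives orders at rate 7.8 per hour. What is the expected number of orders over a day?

187.2

E[N] = λt = 7.8 × 24 = 187.2 (a day = 24 hours).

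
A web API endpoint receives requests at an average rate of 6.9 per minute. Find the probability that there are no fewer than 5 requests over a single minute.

With mean μ = 6.9 per minute,
P(N ≥ 5) = 1 − P(N ≤ 4) = 1 − Σ_{j=0}^{4} e^(−μ) μ^j/j! ≈ 0.8177.

0.8177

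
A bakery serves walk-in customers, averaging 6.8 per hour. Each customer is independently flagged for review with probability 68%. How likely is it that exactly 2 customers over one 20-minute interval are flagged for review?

0.2543

Thinning: the customers that are flagged for review themselves form a Poisson process with rate 0.68 × 6.8 = 4.624 per hour.
Over the interval, μ = 4.624 × 1/3 ≈ 1.54133 (a 20-minute interval = 1/3 hours).
P(N = 2) = e^(−1.54133) · 1.54133^2/2! ≈ 0.2543.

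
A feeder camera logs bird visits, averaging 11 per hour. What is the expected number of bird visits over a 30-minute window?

5.5

E[N] = λt = 11 × 0.5 = 5.5 (a 30-minute window = 0.5 hours).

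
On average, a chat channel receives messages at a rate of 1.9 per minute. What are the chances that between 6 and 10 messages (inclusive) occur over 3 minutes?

Over the interval, μ = 1.9 × 3 = 5.7 (3 minutes).
P(6 ≤ N ≤ 10) = Σ_{j=6}^{10} e^(−5.7) · 5.7^j/j! ≈ 0.4736.

0.4736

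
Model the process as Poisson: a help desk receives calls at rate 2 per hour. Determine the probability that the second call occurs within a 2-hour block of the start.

Over the interval, μ = 2 × 2 = 4 (a 2-hour block = 2 hours).
The second arrival falls in the interval iff at least 2 events occur there: P(S_2 ≤ t) = P(N ≥ 2) = 1 − P(N ≤ 1) ≈ 0.9084.

0.9084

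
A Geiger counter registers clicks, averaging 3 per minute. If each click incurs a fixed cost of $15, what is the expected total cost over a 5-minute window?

E[N] = 3 × 5 = 15 (a 5-minute window = 5 minutes); E[cost] = 15 × $15 = $225.

$225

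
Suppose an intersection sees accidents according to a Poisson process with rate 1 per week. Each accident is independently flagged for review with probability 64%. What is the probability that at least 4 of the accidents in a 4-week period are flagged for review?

Thinning: the accidents that are flagged for review themselves form a Poisson process with rate 0.64 × 1 = 0.64 per week.
Over the interval, μ = 0.64 × 4 = 2.56 (a 4-week period = 4 weeks).
P(N ≥ 4) = 1 − P(N ≤ 3) ≈ 0.2553.

0.2553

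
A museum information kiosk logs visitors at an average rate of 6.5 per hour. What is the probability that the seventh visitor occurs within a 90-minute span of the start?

Over the interval, μ = 6.5 × 1.5 = 9.75 (a 90-minute span = 1.5 hours).
The seventh arrival falls in the interval iff at least 7 events occur there: P(S_7 ≤ t) = P(N ≥ 7) = 1 − P(N ≤ 6) ≈ 0.8533.

0.8533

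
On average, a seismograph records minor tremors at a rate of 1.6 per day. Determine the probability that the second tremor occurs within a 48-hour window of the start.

0.8288

Over the interval, μ = 1.6 × 2 = 3.2 (a 48-hour window = 2 days).
The second arrival falls in the interval iff at least 2 events occur there: P(S_2 ≤ t) = P(N ≥ 2) = 1 − P(N ≤ 1) ≈ 0.8288.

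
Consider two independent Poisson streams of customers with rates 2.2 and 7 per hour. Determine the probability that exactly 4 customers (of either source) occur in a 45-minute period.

Independent Poisson processes superpose: combined rate λ = 2.2 + 7 = 9.2 per hour.
Over the interval, μ = 9.2 × 0.75 = 6.9 (a 45-minute period = 0.75 hours).
P(N = 4) = e^(−6.9) · 6.9^4/4! ≈ 0.0952.

0.0952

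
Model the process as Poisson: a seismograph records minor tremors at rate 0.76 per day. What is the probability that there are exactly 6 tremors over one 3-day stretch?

0.0200

Over the interval, μ = 0.76 × 3 = 2.28 (a 3-day stretch = 3 days).
P(N = 6) = e^(−μ) μ^6/6! = e^(−2.28) · 2.28^6/720 ≈ 0.0200.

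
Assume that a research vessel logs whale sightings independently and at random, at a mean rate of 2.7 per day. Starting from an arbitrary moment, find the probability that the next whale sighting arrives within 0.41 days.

0.6695

Inter-arrival times are exponential with rate λ = 2.7 per day.
P(T ≤ 0.41) = 1 − e^(−λt) = 1 − e^(−2.7 × 0.41) = 1 − e^(−1.107) ≈ 0.6695.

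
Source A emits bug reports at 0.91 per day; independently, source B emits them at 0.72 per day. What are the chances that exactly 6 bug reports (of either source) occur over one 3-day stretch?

Independent Poisson processes superpose: combined rate λ = 0.91 + 0.72 = 1.63 per day.
Over the interval, μ = 1.63 × 3 = 4.89 (a 3-day stretch = 3 days).
P(N = 6) = e^(−4.89) · 4.89^6/6! ≈ 0.1428.

0.1428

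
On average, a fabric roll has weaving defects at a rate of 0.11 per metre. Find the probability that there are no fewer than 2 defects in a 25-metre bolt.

Over the interval, μ = 0.11 × 25 = 2.75 (a 25-metre bolt = 25 metres).
P(N ≥ 2) = 1 − P(N ≤ 1) = 1 − Σ_{j=0}^{1} e^(−μ) μ^j/j! ≈ 0.7603.

0.7603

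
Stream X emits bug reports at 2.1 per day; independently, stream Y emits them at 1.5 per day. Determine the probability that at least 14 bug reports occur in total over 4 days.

Independent Poisson processes superpose: combined rate λ = 2.1 + 1.5 = 3.6 per day.
Over the interval, μ = 3.6 × 4 = 14.4 (4 days).
P(N ≥ 14) = 1 − P(N ≤ 13) ≈ 0.5773.

0.5773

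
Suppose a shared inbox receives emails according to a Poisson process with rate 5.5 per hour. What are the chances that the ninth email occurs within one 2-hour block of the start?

Over the interval, μ = 5.5 × 2 = 11 (a 2-hour block = 2 hours).
The ninth arrival falls in the interval iff at least 9 events occur there: P(S_9 ≤ t) = P(N ≥ 9) = 1 − P(N ≤ 8) ≈ 0.7680.

0.7680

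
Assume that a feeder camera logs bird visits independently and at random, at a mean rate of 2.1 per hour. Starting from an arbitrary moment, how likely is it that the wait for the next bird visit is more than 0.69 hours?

The wait for the next event is exponential with rate λ = 2.1 per hour.
P(T > 0.69) = e^(−λt) = e^(−2.1 × 0.69) = e^(−1.449) ≈ 0.2348.

0.2348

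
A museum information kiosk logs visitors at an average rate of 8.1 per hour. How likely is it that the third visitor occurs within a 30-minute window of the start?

0.7691

Over the interval, μ = 8.1 × 0.5 = 4.05 (a 30-minute window = 0.5 hours).
The third arrival falls in the interval iff at least 3 events occur there: P(S_3 ≤ t) = P(N ≥ 3) = 1 − P(N ≤ 2) ≈ 0.7691.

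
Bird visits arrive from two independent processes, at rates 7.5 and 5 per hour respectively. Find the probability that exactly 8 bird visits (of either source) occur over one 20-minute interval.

0.0349

Independent Poisson processes superpose: combined rate λ = 7.5 + 5 = 12.5 per hour.
Over the interval, μ = 12.5 × 1/3 ≈ 4.16667 (a 20-minute interval = 1/3 hours).
P(N = 8) = e^(−4.16667) · 4.16667^8/8! ≈ 0.0349.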